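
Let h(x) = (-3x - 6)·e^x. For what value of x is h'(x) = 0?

By the product rule, h'(x) = (-3x - 9)·e^x. Since e^x > 0, the only critical point is x = -3.
h''(-3) has the same sign as -3 < 0, so this is a local maximum.
h(-3) = (3)·e^(-3) ≈ 0.1494.

-3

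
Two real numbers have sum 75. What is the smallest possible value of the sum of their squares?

With a + b = 75, a^2 + b^2 = a^2 + (75 − a)^2.
The derivative 2a − 2(75 − a) = 4a − 150 vanishes at a = 75/2; second derivative 4 > 0, a minimum.
The minimum is 2·(75/2)^2 = 5625/2.

5625/2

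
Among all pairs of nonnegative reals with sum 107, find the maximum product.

11449/4

With x + y = 107, the product is P(x) = x(107 − x).
P'(x) = 107 − 2x = 0 gives x = 107/2; P'' = −2 < 0, so this is the maximum.
P = 107/2·107/2 = 11449/4.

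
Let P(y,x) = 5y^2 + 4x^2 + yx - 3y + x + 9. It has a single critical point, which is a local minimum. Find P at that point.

∂P/∂y = 10y + x - 3 = 0 and ∂P/∂x = y + 8x + 1 = 0, so (y, x) = (25/79, -13/79).
The Hessian has P_{yy} = 10, P_{xx} = 8, P_{yx} = 1, giving D = 79 > 0 with P_{yy} > 0, so the point is a local minimum.
P(25/79, -13/79) = 667/79.

667/79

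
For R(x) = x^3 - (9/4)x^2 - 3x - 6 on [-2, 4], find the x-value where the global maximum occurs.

4

Differentiating, R'(x) = 3x^2 - (9/2)x - 3; which vanishes at x = -1/2 and x = 2.
Evaluating at the critical points and endpoints: R(-2) = -17; R(-1/2) = -83/16; R(2) = -13; R(4) = 10.
So the maximum is R(4) = 10.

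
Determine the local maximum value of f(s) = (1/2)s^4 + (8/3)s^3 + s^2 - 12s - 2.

f'(s) = 2s^3 + 8s^2 + 2s - 12 = 0 at s = -3, -2, 1.
f''(s) = 6s^2 + 16s + 2. f''(-3) = 8 > 0 ⇒ local minimum; f''(-2) = -6 < 0 ⇒ local maximum; f''(1) = 24 > 0 ⇒ local minimum.
So the local maximum value is f(-2) = 38/3.

38/3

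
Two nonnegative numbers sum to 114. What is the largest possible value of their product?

3249

With x + y = 114, the product is P(x) = x(114 − x).
P'(x) = 114 − 2x = 0 gives x = 57; P'' = −2 < 0, so this is the maximum.
P = 57·57 = 3249.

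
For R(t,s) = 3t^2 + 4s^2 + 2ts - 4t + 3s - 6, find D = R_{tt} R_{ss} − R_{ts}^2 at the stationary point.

∂R/∂t = 6t + 2s - 4 = 0 and ∂R/∂s = 2t + 8s + 3 = 0, so (t, s) = (19/22, -13/22).
The Hessian has R_{tt} = 6, R_{ss} = 8, R_{ts} = 2, giving D = 44 > 0 with R_{tt} > 0, so the point is a local minimum.
D = (6)·(8) − (2)^2 = 44.

44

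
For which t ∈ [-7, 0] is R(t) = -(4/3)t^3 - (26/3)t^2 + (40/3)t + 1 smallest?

The derivative is -4t^2 - (52/3)t + 40/3, whose only zero in [-7, 0] is t = -5.
Compare values at every candidate in [-7, 0]: R(-7) = -179/3; R(-5) = -347/3; R(0) = 1.
So the minimum is R(-5) = -347/3.

-5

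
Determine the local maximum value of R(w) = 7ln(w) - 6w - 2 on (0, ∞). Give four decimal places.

R'(w) = 7/w − 6 = 0 gives w = 7/6.
R''(w) = -7/w², which is negative for w > 0, so this is a local maximum.
R(7/6) = 7·ln(7/6) - 7 - 2 ≈ -7.9209.

-7.9209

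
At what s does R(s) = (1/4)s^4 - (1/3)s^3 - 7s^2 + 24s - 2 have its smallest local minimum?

-4

R'(s) = s^3 - s^2 - 14s + 24 = 0 at s = -4, 2, 3.
Since R''(s) = 3s^2 - 2s - 14, we get R''(-4) = 42 > 0 ⇒ local minimum; R''(2) = -6 < 0 ⇒ local maximum; R''(3) = 7 > 0 ⇒ local minimum.
Thus R has its smallest local minimum at s = -4, with value -374/3.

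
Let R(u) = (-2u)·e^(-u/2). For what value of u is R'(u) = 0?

Differentiating with the product rule gives R'(u) = (u - 2)·e^(-u/2). Since e^(-u/2) > 0, the only critical point is u = 2.
R''(2) has the same sign as 1 > 0, so this is a local minimum.
R(2) = (-4)·e^(-1) ≈ -1.4715.

2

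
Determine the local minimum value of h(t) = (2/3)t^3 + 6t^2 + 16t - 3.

h'(t) = 2t^2 + 12t + 16. Setting h'(t) = 0 gives t ∈ {-4, -2}.
Since h''(t) = 4t + 12, we get h''(-4) = -4 < 0 ⇒ local maximum; h''(-2) = 4 > 0 ⇒ local minimum.
The local minimum is h(-2) = -49/3.

-49/3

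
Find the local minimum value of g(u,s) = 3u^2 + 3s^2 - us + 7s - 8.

∂g/∂u = 6u - s = 0 and ∂g/∂s = -u + 6s + 7 = 0, so (u, s) = (-1/5, -6/5).
The Hessian has g_{uu} = 6, g_{ss} = 6, g_{us} = -1, giving D = 35 > 0 with g_{uu} > 0, so the point is a local minimum.
g(-1/5, -6/5) = -61/5.

-61/5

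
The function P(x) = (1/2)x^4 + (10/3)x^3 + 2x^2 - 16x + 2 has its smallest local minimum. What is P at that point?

Critical points: P'(x) = 2x^3 + 10x^2 + 4x - 16 vanishes at x = -4, -2, 1.
Since P''(x) = 6x^2 + 20x + 4, we get P''(-4) = 20 > 0 ⇒ local minimum; P''(-2) = -12 < 0 ⇒ local maximum; P''(1) = 30 > 0 ⇒ local minimum.
So the smallest local minimum value is P(1) = -49/6.

-49/6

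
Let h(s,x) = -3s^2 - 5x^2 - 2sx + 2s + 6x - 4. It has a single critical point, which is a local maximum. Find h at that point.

∂h/∂s = -6s - 2x + 2 = 0 and ∂h/∂x = -2s - 10x + 6 = 0, so (s, x) = (1/7, 4/7).
The Hessian has h_{ss} = -6, h_{xx} = -10, h_{sx} = -2, giving D = 56 > 0 with h_{ss} < 0, so the point is a local maximum.
h(1/7, 4/7) = -15/7.

-15/7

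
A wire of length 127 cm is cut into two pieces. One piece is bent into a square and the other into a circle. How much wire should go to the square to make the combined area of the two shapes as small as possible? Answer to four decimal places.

71.1326

Let x be the length used for the square. Square side x/4; circle radius (127−x)/(2π).
A(x) = (x/4)² + π·((127−x)/(2π))² = x²/16 + (127−x)²/(4π) for 0 ≤ x ≤ 127. A'(x) = x/8 − (127−x)/(2π) = 0 gives x = 4·127/(π+4) ≈ 71.1326.
A'' = 1/8 + 1/(2π) > 0, so this gives the minimum combined area; x ≈ 71.1326 cm to the square.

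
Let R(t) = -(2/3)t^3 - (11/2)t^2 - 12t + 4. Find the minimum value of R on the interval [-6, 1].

Differentiating, R'(t) = -2t^2 - 11t - 12; which vanishes at t = -4 and t = -3/2.
Evaluating at the critical points and endpoints: R(-6) = 22; R(-4) = 20/3; R(-3/2) = 95/8; R(1) = -85/6.
Hence the absolute minimum is -85/6 at t = 1.

-85/6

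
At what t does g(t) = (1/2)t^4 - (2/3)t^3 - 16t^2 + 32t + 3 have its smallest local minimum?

-4

g'(t) = 2t^3 - 2t^2 - 32t + 32. Setting g'(t) = 0 gives t ∈ {-4, 1, 4}.
Since g''(t) = 6t^2 - 4t - 32, we get g''(-4) = 80 > 0 ⇒ local minimum; g''(1) = -30 < 0 ⇒ local maximum; g''(4) = 48 > 0 ⇒ local minimum.
So the smallest local minimum value is g(-4) = -631/3.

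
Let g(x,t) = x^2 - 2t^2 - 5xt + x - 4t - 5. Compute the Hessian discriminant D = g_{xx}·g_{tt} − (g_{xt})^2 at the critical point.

∂g/∂x = 2x - 5t + 1 = 0 and ∂g/∂t = -5x - 4t - 4 = 0, so (x, t) = (-8/11, -1/11).
The Hessian has g_{xx} = 2, g_{tt} = -4, g_{xt} = -5, giving D = -33 < 0, so the point is a saddle point.
D = (2)·(-4) − (-5)^2 = -33.

-33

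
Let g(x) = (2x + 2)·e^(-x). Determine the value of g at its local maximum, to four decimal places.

By the product rule, g'(x) = (-2x)·e^(-x). Since e^(-x) > 0, the only critical point is x = 0.
g''(0) has the same sign as -2 < 0, so this is a local maximum.
g(0) = (2)·e^(0) ≈ 2.0000.

2.0000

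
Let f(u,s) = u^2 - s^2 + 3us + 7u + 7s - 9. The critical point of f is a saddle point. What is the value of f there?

∂f/∂u = 2u + 3s + 7 = 0 and ∂f/∂s = 3u - 2s + 7 = 0, so (u, s) = (-35/13, -7/13).
The Hessian has f_{uu} = 2, f_{ss} = -2, f_{us} = 3, giving D = -13 < 0, so the point is a saddle point.
f(-35/13, -7/13) = -264/13.

-264/13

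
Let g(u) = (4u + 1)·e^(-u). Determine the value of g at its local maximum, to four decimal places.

Differentiating with the product rule gives g'(u) = (-4u + 3)·e^(-u). Since e^(-u) > 0, the only critical point is u = 3/4.
g''(3/4) has the same sign as -4 < 0, so this is a local maximum.
g(3/4) = (4)·e^(-3/4) ≈ 1.8895.

1.8895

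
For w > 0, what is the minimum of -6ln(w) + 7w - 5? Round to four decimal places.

1.9249

h'(w) = -6/w + 7 = 0 gives w = 6/7.
h''(w) = 6/w², which is positive for w > 0, so this is a local minimum.
h(6/7) = -6·ln(6/7) + 6 - 5 ≈ 1.9249.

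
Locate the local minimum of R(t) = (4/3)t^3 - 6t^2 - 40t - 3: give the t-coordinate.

Critical points: R'(t) = 4t^2 - 12t - 40 vanishes at t = -2, 5.
R''(t) = 8t - 12. R''(-2) = -28 < 0 ⇒ local maximum; R''(5) = 28 > 0 ⇒ local minimum.
The local minimum is R(5) = -559/3.

5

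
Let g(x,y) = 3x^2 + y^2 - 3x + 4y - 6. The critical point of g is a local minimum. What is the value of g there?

-43/4

∂g/∂x = 6x - 3 = 0 and ∂g/∂y = 2y + 4 = 0, so (x, y) = (1/2, -2).
The Hessian has g_{xx} = 6, g_{yy} = 2, g_{xy} = 0, giving D = 12 > 0 with g_{xx} > 0, so the point is a local minimum.
g(1/2, -2) = -43/4.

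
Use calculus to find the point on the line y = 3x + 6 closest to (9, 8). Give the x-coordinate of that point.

3/2

Minimize D(x)^2 = (x - 9)^2 + (3x - 2)^2.
d/dx[D^2] = 2(x - 9) + 2·3·(3x - 2) = 0 ⇒ x = 3/2.
Then y = 21/2 and the distance is √(125/2) ≈ 7.9057.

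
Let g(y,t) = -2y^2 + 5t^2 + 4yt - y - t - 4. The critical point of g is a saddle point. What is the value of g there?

∂g/∂y = -4y + 4t - 1 = 0 and ∂g/∂t = 4y + 10t - 1 = 0, so (y, t) = (-3/28, 1/7).
The Hessian has g_{yy} = -4, g_{tt} = 10, g_{yt} = 4, giving D = -56 < 0, so the point is a saddle point.
g(-3/28, 1/7) = -225/56.

-225/56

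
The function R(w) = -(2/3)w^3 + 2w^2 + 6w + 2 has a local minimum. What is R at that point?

-4/3

Critical points: R'(w) = -2w^2 + 4w + 6 vanishes at w = -1, 3.
R''(w) = -4w + 4. R''(-1) = 8 > 0 ⇒ local minimum; R''(3) = -8 < 0 ⇒ local maximum.
Thus R has its local minimum at w = -1, with value -4/3.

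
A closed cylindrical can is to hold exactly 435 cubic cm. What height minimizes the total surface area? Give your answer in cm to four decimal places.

With radius r and height h, πr²h = 435 so h = 435/(πr²), and S(r) = 2πr² + 2πrh = 2πr² + 2·435/r.
S'(r) = 4πr − 2·435/r² = 0 ⇒ r³ = 435/(2π), so r ≈ 4.1062 and h = 2r ≈ 8.2123.
S''(r) = 4π + 4·435/r³ > 0, so this is the minimum; S ≈ 317.8147.

8.2123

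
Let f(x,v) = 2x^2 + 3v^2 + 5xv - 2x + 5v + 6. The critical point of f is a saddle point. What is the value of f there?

∂f/∂x = 4x + 5v - 2 = 0 and ∂f/∂v = 5x + 6v + 5 = 0, so (x, v) = (-37, 30).
The Hessian has f_{xx} = 4, f_{vv} = 6, f_{xv} = 5, giving D = -1 < 0, so the point is a saddle point.
f(-37, 30) = 118.

118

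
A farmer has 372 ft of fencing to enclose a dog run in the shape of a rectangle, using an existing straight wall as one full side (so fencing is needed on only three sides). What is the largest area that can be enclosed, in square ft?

Let the sides perpendicular to the wall have length x and the parallel side y, so 2x + y = 372 and the area is A = xy = x(372 − 2x).
A'(x) = 372 − 4x = 0 gives x = 93, and A''(x) = −4 < 0 confirms a maximum.
Then y = 372 − 2·93 = 186 and A = 17298.

17298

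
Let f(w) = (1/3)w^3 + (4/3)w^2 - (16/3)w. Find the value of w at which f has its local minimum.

f'(w) = w^2 + (8/3)w - 16/3. Setting f'(w) = 0 gives w ∈ {-4, 4/3}.
f''(w) = 2w + 8/3. f''(-4) = -16/3 < 0 ⇒ local maximum; f''(4/3) = 16/3 > 0 ⇒ local minimum.
The local minimum is f(4/3) = -320/81.

4/3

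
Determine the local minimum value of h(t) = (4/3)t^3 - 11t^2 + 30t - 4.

h'(t) = 4t^2 - 22t + 30. Setting h'(t) = 0 gives t ∈ {5/2, 3}.
Since h''(t) = 8t - 22, we get h''(5/2) = -2 < 0 ⇒ local maximum; h''(3) = 2 > 0 ⇒ local minimum.
Thus h has its local minimum at t = 3, with value 23.

23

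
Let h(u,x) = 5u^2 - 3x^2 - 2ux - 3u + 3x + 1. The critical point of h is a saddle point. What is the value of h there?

1

∂h/∂u = 10u - 2x - 3 = 0 and ∂h/∂x = -2u - 6x + 3 = 0, so (u, x) = (3/8, 3/8).
The Hessian has h_{uu} = 10, h_{xx} = -6, h_{ux} = -2, giving D = -64 < 0, so the point is a saddle point.
h(3/8, 3/8) = 1.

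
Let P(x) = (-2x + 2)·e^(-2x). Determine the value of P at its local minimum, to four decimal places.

-0.0498

By the product rule, P'(x) = (4x - 6)·e^(-2x). Since e^(-2x) > 0, the only critical point is x = 3/2.
P''(3/2) has the same sign as 4 > 0, so this is a local minimum.
P(3/2) = (-1)·e^(-3) ≈ -0.0498.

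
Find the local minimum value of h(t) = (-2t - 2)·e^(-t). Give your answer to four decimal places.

-2.0000

By the product rule, h'(t) = (2t)·e^(-t). Since e^(-t) > 0, the only critical point is t = 0.
h''(0) has the same sign as 2 > 0, so this is a local minimum.
h(0) = (-2)·e^(0) ≈ -2.0000.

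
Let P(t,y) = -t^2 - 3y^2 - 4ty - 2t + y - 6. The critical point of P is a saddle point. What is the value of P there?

-45/4

∂P/∂t = -2t - 4y - 2 = 0 and ∂P/∂y = -4t - 6y + 1 = 0, so (t, y) = (4, -5/2).
The Hessian has P_{tt} = -2, P_{yy} = -6, P_{ty} = -4, giving D = -4 < 0, so the point is a saddle point.
P(4, -5/2) = -45/4.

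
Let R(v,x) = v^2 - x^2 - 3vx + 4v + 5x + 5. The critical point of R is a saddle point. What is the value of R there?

134/13

∂R/∂v = 2v - 3x + 4 = 0 and ∂R/∂x = -3v - 2x + 5 = 0, so (v, x) = (7/13, 22/13).
The Hessian has R_{vv} = 2, R_{xx} = -2, R_{vx} = -3, giving D = -13 < 0, so the point is a saddle point.
R(7/13, 22/13) = 134/13.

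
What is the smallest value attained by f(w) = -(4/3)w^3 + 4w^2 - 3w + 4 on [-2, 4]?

Differentiating, f'(w) = -4w^2 + 8w - 3; which vanishes at w = 1/2 and w = 3/2.
Compare values at every candidate in [-2, 4]: f(-2) = 110/3, f(1/2) = 10/3, f(3/2) = 4, f(4) = -88/3.
So the minimum is f(4) = -88/3.

-88/3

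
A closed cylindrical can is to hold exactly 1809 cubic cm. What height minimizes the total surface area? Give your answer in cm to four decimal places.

With radius r and height h, πr²h = 1809 so h = 1809/(πr²), and S(r) = 2πr² + 2πrh = 2πr² + 2·1809/r.
S'(r) = 4πr − 2·1809/r² = 0 ⇒ r³ = 1809/(2π), so r ≈ 6.6032 and h = 2r ≈ 13.2064.
S''(r) = 4π + 4·1809/r³ > 0, so this is the minimum; S ≈ 821.8772.

13.2064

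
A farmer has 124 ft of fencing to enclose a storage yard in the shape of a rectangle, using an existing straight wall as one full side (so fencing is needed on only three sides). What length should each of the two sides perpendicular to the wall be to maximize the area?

Let the sides perpendicular to the wall have length x and the parallel side y, so 2x + y = 124 and the area is A = xy = x(124 − 2x).
A'(x) = 124 − 4x = 0 gives x = 31, and A''(x) = −4 < 0 confirms a maximum.
Then y = 124 − 2·31 = 62 and A = 1922.

31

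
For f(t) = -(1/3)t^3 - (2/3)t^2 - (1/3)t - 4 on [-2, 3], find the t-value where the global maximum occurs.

-2

The derivative is -t^2 - (4/3)t - 1/3, which vanishes at t = -1 and t = -1/3.
Evaluating at the critical points and endpoints: f(-2) = -10/3; f(-1) = -4; f(-1/3) = -320/81; f(3) = -20.
The maximum over the interval is -10/3, attained at t = -2.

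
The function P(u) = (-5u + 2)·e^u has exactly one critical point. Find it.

Differentiating with the product rule gives P'(u) = (-5u - 3)·e^u. Since e^u > 0, the only critical point is u = -3/5.
P''(-3/5) has the same sign as -5 < 0, so this is a local maximum.
P(-3/5) = (5)·e^(-3/5) ≈ 2.7441.

-3/5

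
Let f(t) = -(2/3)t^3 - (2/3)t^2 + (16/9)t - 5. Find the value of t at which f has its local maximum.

2/3

Critical points: f'(t) = -2t^2 - (4/3)t + 16/9 vanishes at t = -4/3, 2/3.
Since f''(t) = -4t - 4/3, we get f''(-4/3) = 4 > 0 ⇒ local minimum; f''(2/3) = -4 < 0 ⇒ local maximum.
Thus f has its local maximum at t = 2/3, with value -349/81.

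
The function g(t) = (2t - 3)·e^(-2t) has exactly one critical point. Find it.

Differentiating with the product rule gives g'(t) = (-4t + 8)·e^(-2t). Since e^(-2t) > 0, the only critical point is t = 2.
g''(2) has the same sign as -4 < 0, so this is a local maximum.
g(2) = (1)·e^(-4) ≈ 0.0183.

2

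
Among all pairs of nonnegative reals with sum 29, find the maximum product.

With x + y = 29, the product is P(x) = x(29 − x).
P'(x) = 29 − 2x = 0 gives x = 29/2; P'' = −2 < 0, so this is the maximum.
P = 29/2·29/2 = 841/4.

841/4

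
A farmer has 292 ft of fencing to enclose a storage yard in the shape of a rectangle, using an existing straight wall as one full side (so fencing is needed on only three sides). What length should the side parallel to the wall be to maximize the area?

Let the sides perpendicular to the wall have length x and the parallel side y, so 2x + y = 292 and the area is A = xy = x(292 − 2x).
A'(x) = 292 − 4x = 0 gives x = 73, and A''(x) = −4 < 0 confirms a maximum.
Then y = 292 − 2·73 = 146 and A = 10658.

146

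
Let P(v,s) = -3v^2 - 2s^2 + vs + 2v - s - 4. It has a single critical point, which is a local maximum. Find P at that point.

-83/23

∂P/∂v = -6v + s + 2 = 0 and ∂P/∂s = v - 4s - 1 = 0, so (v, s) = (7/23, -4/23).
The Hessian has P_{vv} = -6, P_{ss} = -4, P_{vs} = 1, giving D = 23 > 0 with P_{vv} < 0, so the point is a local maximum.
P(7/23, -4/23) = -83/23.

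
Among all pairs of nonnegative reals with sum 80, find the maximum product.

1600

With x + y = 80, the product is P(x) = x(80 − x).
P'(x) = 80 − 2x = 0 gives x = 40; P'' = −2 < 0, so this is the maximum.
P = 40·40 = 1600.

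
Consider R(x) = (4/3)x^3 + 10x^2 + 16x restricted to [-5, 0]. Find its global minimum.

The derivative is 4x^2 + 20x + 16, which vanishes at x = -4 and x = -1.
Compare values at every candidate in [-5, 0]: R(-5) = 10/3,  R(-4) = 32/3,  R(-1) = -22/3,  R(0) = 0.
So the minimum is R(-1) = -22/3.

-22/3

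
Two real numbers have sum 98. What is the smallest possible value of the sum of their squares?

4802

With a + b = 98, a^2 + b^2 = a^2 + (98 − a)^2.
The derivative 2a − 2(98 − a) = 4a − 196 vanishes at a = 49; second derivative 4 > 0, a minimum.
The minimum is 2·(49)^2 = 4802.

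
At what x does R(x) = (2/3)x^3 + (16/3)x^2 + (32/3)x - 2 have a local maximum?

R'(x) = 2x^2 + (32/3)x + 32/3. Setting R'(x) = 0 gives x ∈ {-4, -4/3}.
R''(x) = 4x + 32/3. R''(-4) = -16/3 < 0 ⇒ local maximum; R''(-4/3) = 16/3 > 0 ⇒ local minimum.
So the local maximum value is R(-4) = -2.

-4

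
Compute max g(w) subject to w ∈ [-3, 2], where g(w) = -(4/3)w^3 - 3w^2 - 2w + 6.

21

Differentiating, g'(w) = -4w^2 - 6w - 2; which vanishes at w = -1 and w = -1/2.
Candidates: g(-3) = 21; g(-1) = 19/3; g(-1/2) = 77/12; g(2) = -62/3.
Hence the absolute maximum is 21 at w = -3.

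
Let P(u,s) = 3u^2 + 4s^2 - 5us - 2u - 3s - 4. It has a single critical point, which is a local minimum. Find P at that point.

∂P/∂u = 6u - 5s - 2 = 0 and ∂P/∂s = -5u + 8s - 3 = 0, so (u, s) = (31/23, 28/23).
The Hessian has P_{uu} = 6, P_{ss} = 8, P_{us} = -5, giving D = 23 > 0 with P_{uu} > 0, so the point is a local minimum.
P(31/23, 28/23) = -165/23.

-165/23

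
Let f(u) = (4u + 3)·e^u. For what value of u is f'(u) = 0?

Differentiating with the product rule gives f'(u) = (4u + 7)·e^u. Since e^u > 0, the only critical point is u = -7/4.
f''(-7/4) has the same sign as 4 > 0, so this is a local minimum.
f(-7/4) = (-4)·e^(-7/4) ≈ -0.6951.

-7/4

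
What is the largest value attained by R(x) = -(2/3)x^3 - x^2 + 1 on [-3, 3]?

10

The derivative is -2x^2 - 2x, which vanishes at x = -1 and x = 0.
Compare values at every candidate in [-3, 3]: R(-3) = 10, R(-1) = 2/3, R(0) = 1, R(3) = -26.
The maximum over the interval is 10, attained at x = -3.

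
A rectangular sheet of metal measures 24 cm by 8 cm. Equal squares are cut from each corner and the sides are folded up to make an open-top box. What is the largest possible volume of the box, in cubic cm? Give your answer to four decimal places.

161.5694

With cut size x, the volume is V(x) = x(24 − 2x)(8 − 2x) for 0 < x < 4.
V'(x) = 12x^2 − 128x + 192. Setting V'(x) = 0 gives x ≈ 1.8057 (the root in (0, 4)).
V''(x) = 24x − 128 is negative there, so this is the maximum; V ≈ 161.5694.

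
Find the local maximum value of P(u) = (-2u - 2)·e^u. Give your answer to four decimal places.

0.2707

By the product rule, P'(u) = (-2u - 4)·e^u. Since e^u > 0, the only critical point is u = -2.
P''(-2) has the same sign as -2 < 0, so this is a local maximum.
P(-2) = (2)·e^(-2) ≈ 0.2707.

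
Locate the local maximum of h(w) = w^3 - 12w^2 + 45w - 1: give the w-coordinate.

3

h'(w) = 3w^2 - 24w + 45 = 0 at w = 3, 5.
Second-derivative test with h''(w) = 6w - 24: h''(3) = -6 < 0 ⇒ local maximum; h''(5) = 6 > 0 ⇒ local minimum.
Thus h has its local maximum at w = 3, with value 53.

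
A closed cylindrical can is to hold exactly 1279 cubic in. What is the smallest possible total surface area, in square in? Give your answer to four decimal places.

652.2713

With radius r and height h, πr²h = 1279 so h = 1279/(πr²), and S(r) = 2πr² + 2πrh = 2πr² + 2·1279/r.
S'(r) = 4πr − 2·1279/r² = 0 ⇒ r³ = 1279/(2π), so r ≈ 5.8825 and h = 2r ≈ 11.7650.
S''(r) = 4π + 4·1279/r³ > 0, so this is the minimum; S ≈ 652.2713.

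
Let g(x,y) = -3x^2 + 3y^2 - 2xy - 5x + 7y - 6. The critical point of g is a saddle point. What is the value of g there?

∂g/∂x = -6x - 2y - 5 = 0 and ∂g/∂y = -2x + 6y + 7 = 0, so (x, y) = (-2/5, -13/10).
The Hessian has g_{xx} = -6, g_{yy} = 6, g_{xy} = -2, giving D = -40 < 0, so the point is a saddle point.
g(-2/5, -13/10) = -191/20.

-191/20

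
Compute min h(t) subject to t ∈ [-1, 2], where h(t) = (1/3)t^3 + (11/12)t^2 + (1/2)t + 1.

299/324

Differentiating, h'(t) = t^2 + (11/6)t + 1/2; whose only zero in [-1, 2] is t = -1/3.
Evaluating at the critical points and endpoints: h(-1) = 13/12; h(-1/3) = 299/324; h(2) = 25/3.
So the minimum is h(-1/3) = 299/324.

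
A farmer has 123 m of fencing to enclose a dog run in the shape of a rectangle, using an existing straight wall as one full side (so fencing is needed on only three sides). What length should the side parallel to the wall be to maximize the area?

Let the sides perpendicular to the wall have length x and the parallel side y, so 2x + y = 123 and the area is A = xy = x(123 − 2x).
A'(x) = 123 − 4x = 0 gives x = 123/4, and A''(x) = −4 < 0 confirms a maximum.
Then y = 123 − 2·123/4 = 123/2 and A = 15129/8.

123/2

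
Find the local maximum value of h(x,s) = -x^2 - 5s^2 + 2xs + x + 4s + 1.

45/16

∂h/∂x = -2x + 2s + 1 = 0 and ∂h/∂s = 2x - 10s + 4 = 0, so (x, s) = (9/8, 5/8).
The Hessian has h_{xx} = -2, h_{ss} = -10, h_{xs} = 2, giving D = 16 > 0 with h_{xx} < 0, so the point is a local maximum.
h(9/8, 5/8) = 45/16.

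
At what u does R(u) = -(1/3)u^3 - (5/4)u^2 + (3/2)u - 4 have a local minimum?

R'(u) = -u^2 - (5/2)u + 3/2. Setting R'(u) = 0 gives u ∈ {-3, 1/2}.
R''(u) = -2u - 5/2. R''(-3) = 7/2 > 0 ⇒ local minimum; R''(1/2) = -7/2 < 0 ⇒ local maximum.
The local minimum is R(-3) = -43/4.

-3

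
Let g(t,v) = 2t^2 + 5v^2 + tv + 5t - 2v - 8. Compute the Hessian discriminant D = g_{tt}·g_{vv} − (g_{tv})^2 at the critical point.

39

∂g/∂t = 4t + v + 5 = 0 and ∂g/∂v = t + 10v - 2 = 0, so (t, v) = (-4/3, 1/3).
The Hessian has g_{tt} = 4, g_{vv} = 10, g_{tv} = 1, giving D = 39 > 0 with g_{tt} > 0, so the point is a local minimum.
D = (4)·(10) − (1)^2 = 39.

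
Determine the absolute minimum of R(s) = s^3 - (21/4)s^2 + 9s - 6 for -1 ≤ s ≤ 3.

-85/4

R'(s) = 3s^2 - (21/2)s + 9, which vanishes at s = 3/2 and s = 2.
Compare values at every candidate in [-1, 3]: R(-1) = -85/4; R(3/2) = -15/16; R(2) = -1; R(3) = 3/4.
Hence the absolute minimum is -85/4 at s = -1.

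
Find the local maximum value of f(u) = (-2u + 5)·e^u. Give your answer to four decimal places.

8.9634

By the product rule, f'(u) = (-2u + 3)·e^u. Since e^u > 0, the only critical point is u = 3/2.
f''(3/2) has the same sign as -2 < 0, so this is a local maximum.
f(3/2) = (2)·e^(3/2) ≈ 8.9634.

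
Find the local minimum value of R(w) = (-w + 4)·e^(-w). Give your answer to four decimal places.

-0.0067

By the product rule, R'(w) = (w - 5)·e^(-w). Since e^(-w) > 0, the only critical point is w = 5.
R''(5) has the same sign as 1 > 0, so this is a local minimum.
R(5) = (-1)·e^(-5) ≈ -0.0067.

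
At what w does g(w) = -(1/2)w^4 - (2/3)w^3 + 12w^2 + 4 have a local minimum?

Critical points: g'(w) = -2w^3 - 2w^2 + 24w vanishes at w = -4, 0, 3.
Since g''(w) = -6w^2 - 4w + 24, we get g''(-4) = -56 < 0 ⇒ local maximum; g''(0) = 24 > 0 ⇒ local minimum; g''(3) = -42 < 0 ⇒ local maximum.
So the local minimum value is g(0) = 4.

0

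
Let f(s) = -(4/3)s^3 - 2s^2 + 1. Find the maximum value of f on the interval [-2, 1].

11/3

f'(s) = -4s^2 - 4s, which vanishes at s = -1 and s = 0.
Evaluating at the critical points and endpoints: f(-2) = 11/3,  f(-1) = 1/3,  f(0) = 1,  f(1) = -7/3.
So the maximum is f(-2) = 11/3.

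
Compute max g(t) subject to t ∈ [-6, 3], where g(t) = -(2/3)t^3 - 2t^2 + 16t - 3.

Differentiating, g'(t) = -2t^2 - 4t + 16; which vanishes at t = -4 and t = 2.
Compare values at every candidate in [-6, 3]: g(-6) = -27,  g(-4) = -169/3,  g(2) = 47/3,  g(3) = 9.
So the maximum is g(2) = 47/3.

47/3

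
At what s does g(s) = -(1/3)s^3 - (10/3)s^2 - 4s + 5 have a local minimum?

-6

g'(s) = -s^2 - (20/3)s - 4 = 0 at s = -6, -2/3.
g''(s) = -2s - 20/3. g''(-6) = 16/3 > 0 ⇒ local minimum; g''(-2/3) = -16/3 < 0 ⇒ local maximum.
The local minimum is g(-6) = -19.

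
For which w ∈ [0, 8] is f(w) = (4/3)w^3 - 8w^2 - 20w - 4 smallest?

5

Differentiating, f'(w) = 4w^2 - 16w - 20; whose only zero in [0, 8] is w = 5.
Candidates: f(0) = -4, f(5) = -412/3, f(8) = 20/3.
Hence the absolute minimum is -412/3 at w = 5.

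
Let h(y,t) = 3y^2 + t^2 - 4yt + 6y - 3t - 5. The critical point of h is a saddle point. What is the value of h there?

-29/4

∂h/∂y = 6y - 4t + 6 = 0 and ∂h/∂t = -4y + 2t - 3 = 0, so (y, t) = (0, 3/2).
The Hessian has h_{yy} = 6, h_{tt} = 2, h_{yt} = -4, giving D = -4 < 0, so the point is a saddle point.
h(0, 3/2) = -29/4.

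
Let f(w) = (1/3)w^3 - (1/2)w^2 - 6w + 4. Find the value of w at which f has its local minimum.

f'(w) = w^2 - w - 6. Setting f'(w) = 0 gives w ∈ {-2, 3}.
Second-derivative test with f''(w) = 2w - 1: f''(-2) = -5 < 0 ⇒ local maximum; f''(3) = 5 > 0 ⇒ local minimum.
The local minimum is f(3) = -19/2.

3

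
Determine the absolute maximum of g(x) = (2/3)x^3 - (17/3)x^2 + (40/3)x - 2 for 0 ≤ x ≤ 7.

g'(x) = 2x^2 - (34/3)x + 40/3, which vanishes at x = 5/3 and x = 4.
Evaluating at the critical points and endpoints: g(0) = -2,  g(5/3) = 613/81,  g(4) = 10/3,  g(7) = 127/3.
So the maximum is g(7) = 127/3.

127/3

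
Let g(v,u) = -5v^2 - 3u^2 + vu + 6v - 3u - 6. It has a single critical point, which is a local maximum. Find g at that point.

-219/59

∂g/∂v = -10v + u + 6 = 0 and ∂g/∂u = v - 6u - 3 = 0, so (v, u) = (33/59, -24/59).
The Hessian has g_{vv} = -10, g_{uu} = -6, g_{vu} = 1, giving D = 59 > 0 with g_{vv} < 0, so the point is a local maximum.
g(33/59, -24/59) = -219/59.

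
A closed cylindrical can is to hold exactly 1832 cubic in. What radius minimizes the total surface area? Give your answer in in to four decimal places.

With radius r and height h, πr²h = 1832 so h = 1832/(πr²), and S(r) = 2πr² + 2πrh = 2πr² + 2·1832/r.
S'(r) = 4πr − 2·1832/r² = 0 ⇒ r³ = 1832/(2π), so r ≈ 6.6310 and h = 2r ≈ 13.2621.
S''(r) = 4π + 4·1832/r³ > 0, so this is the minimum; S ≈ 828.8288.

6.6310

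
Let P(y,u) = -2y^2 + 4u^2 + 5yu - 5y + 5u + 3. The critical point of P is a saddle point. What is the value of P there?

∂P/∂y = -4y + 5u - 5 = 0 and ∂P/∂u = 5y + 8u + 5 = 0, so (y, u) = (-65/57, 5/57).
The Hessian has P_{yy} = -4, P_{uu} = 8, P_{yu} = 5, giving D = -57 < 0, so the point is a saddle point.
P(-65/57, 5/57) = 346/57.

346/57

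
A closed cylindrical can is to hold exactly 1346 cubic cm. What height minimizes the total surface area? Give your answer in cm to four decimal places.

With radius r and height h, πr²h = 1346 so h = 1346/(πr²), and S(r) = 2πr² + 2πrh = 2πr² + 2·1346/r.
S'(r) = 4πr − 2·1346/r² = 0 ⇒ r³ = 1346/(2π), so r ≈ 5.9835 and h = 2r ≈ 11.9670.
S''(r) = 4π + 4·1346/r³ > 0, so this is the minimum; S ≈ 674.8562.

11.9670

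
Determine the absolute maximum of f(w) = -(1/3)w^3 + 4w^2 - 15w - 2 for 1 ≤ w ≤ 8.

-40/3

f'(w) = -w^2 + 8w - 15, which vanishes at w = 3 and w = 5.
Evaluating at the critical points and endpoints: f(1) = -40/3; f(3) = -20; f(5) = -56/3; f(8) = -110/3.
Hence the absolute maximum is -40/3 at w = 1.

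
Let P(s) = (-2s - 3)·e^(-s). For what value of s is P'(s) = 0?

-1/2

By the product rule, P'(s) = (2s + 1)·e^(-s). Since e^(-s) > 0, the only critical point is s = -1/2.
P''(-1/2) has the same sign as 2 > 0, so this is a local minimum.
P(-1/2) = (-2)·e^(1/2) ≈ -3.2974.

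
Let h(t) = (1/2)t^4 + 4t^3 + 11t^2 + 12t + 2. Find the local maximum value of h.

h'(t) = 2t^3 + 12t^2 + 22t + 12. Setting h'(t) = 0 gives t ∈ {-3, -2, -1}.
h''(t) = 6t^2 + 24t + 22. h''(-3) = 4 > 0 ⇒ local minimum; h''(-2) = -2 < 0 ⇒ local maximum; h''(-1) = 4 > 0 ⇒ local minimum.
So the local maximum value is h(-2) = -2.

-2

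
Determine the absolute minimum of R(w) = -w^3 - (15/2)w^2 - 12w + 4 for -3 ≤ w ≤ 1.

-33/2

The derivative is -3w^2 - 15w - 12, whose only zero in [-3, 1] is w = -1.
Candidates: R(-3) = -1/2; R(-1) = 19/2; R(1) = -33/2.
So the minimum is R(1) = -33/2.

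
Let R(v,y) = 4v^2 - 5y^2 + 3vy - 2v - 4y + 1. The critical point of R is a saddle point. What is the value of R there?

∂R/∂v = 8v + 3y - 2 = 0 and ∂R/∂y = 3v - 10y - 4 = 0, so (v, y) = (32/89, -26/89).
The Hessian has R_{vv} = 8, R_{yy} = -10, R_{vy} = 3, giving D = -89 < 0, so the point is a saddle point.
R(32/89, -26/89) = 109/89.

109/89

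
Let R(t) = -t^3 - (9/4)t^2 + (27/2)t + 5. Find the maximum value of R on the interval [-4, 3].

269/16

The derivative is -3t^2 - (9/2)t + 27/2, which vanishes at t = -3 and t = 3/2.
Compare values at every candidate in [-4, 3]: R(-4) = -21; R(-3) = -115/4; R(3/2) = 269/16; R(3) = -7/4.
The maximum over the interval is 269/16, attained at t = 3/2.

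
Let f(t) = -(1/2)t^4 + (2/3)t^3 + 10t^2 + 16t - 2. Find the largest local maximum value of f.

410/3

f'(t) = -2t^3 + 2t^2 + 20t + 16 = 0 at t = -2, -1, 4.
Second-derivative test with f''(t) = -6t^2 + 4t + 20: f''(-2) = -12 < 0 ⇒ local maximum; f''(-1) = 10 > 0 ⇒ local minimum; f''(4) = -60 < 0 ⇒ local maximum.
So the largest local maximum value is f(4) = 410/3.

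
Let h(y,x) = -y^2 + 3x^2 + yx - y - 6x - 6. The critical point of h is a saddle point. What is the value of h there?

∂h/∂y = -2y + x - 1 = 0 and ∂h/∂x = y + 6x - 6 = 0, so (y, x) = (0, 1).
The Hessian has h_{yy} = -2, h_{xx} = 6, h_{yx} = 1, giving D = -13 < 0, so the point is a saddle point.
h(0, 1) = -9.

-9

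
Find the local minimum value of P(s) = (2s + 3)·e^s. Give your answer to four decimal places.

By the product rule, P'(s) = (2s + 5)·e^s. Since e^s > 0, the only critical point is s = -5/2.
P''(-5/2) has the same sign as 2 > 0, so this is a local minimum.
P(-5/2) = (-2)·e^(-5/2) ≈ -0.1642.

-0.1642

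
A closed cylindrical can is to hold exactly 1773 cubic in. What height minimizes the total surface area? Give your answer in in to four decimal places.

13.1182

With radius r and height h, πr²h = 1773 so h = 1773/(πr²), and S(r) = 2πr² + 2πrh = 2πr² + 2·1773/r.
S'(r) = 4πr − 2·1773/r² = 0 ⇒ r³ = 1773/(2π), so r ≈ 6.5591 and h = 2r ≈ 13.1182.
S''(r) = 4π + 4·1773/r³ > 0, so this is the minimum; S ≈ 810.9368.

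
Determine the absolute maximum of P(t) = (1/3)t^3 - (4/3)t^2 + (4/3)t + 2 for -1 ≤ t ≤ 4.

22/3

P'(t) = t^2 - (8/3)t + 4/3, which vanishes at t = 2/3 and t = 2.
Candidates: P(-1) = -1,  P(2/3) = 194/81,  P(2) = 2,  P(4) = 22/3.
The maximum over the interval is 22/3, attained at t = 4.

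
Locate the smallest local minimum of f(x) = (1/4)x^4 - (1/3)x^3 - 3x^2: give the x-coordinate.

f'(x) = x^3 - x^2 - 6x = 0 at x = -2, 0, 3.
Since f''(x) = 3x^2 - 2x - 6, we get f''(-2) = 10 > 0 ⇒ local minimum; f''(0) = -6 < 0 ⇒ local maximum; f''(3) = 15 > 0 ⇒ local minimum.
The smallest local minimum is f(3) = -63/4.

3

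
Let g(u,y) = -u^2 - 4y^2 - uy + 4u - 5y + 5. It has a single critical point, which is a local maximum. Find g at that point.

∂g/∂u = -2u - y + 4 = 0 and ∂g/∂y = -u - 8y - 5 = 0, so (u, y) = (37/15, -14/15).
The Hessian has g_{uu} = -2, g_{yy} = -8, g_{uy} = -1, giving D = 15 > 0 with g_{uu} < 0, so the point is a local maximum.
g(37/15, -14/15) = 184/15.

184/15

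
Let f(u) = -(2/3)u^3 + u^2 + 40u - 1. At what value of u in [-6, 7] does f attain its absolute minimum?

The derivative is -2u^2 + 2u + 40, which vanishes at u = -4 and u = 5.
Evaluating at the critical points and endpoints: f(-6) = -61; f(-4) = -307/3; f(5) = 422/3; f(7) = 298/3.
Hence the absolute minimum is -307/3 at u = -4.

-4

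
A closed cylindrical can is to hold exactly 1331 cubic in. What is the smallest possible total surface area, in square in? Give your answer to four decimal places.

With radius r and height h, πr²h = 1331 so h = 1331/(πr²), and S(r) = 2πr² + 2πrh = 2πr² + 2·1331/r.
S'(r) = 4πr − 2·1331/r² = 0 ⇒ r³ = 1331/(2π), so r ≈ 5.9612 and h = 2r ≈ 11.9224.
S''(r) = 4π + 4·1331/r³ > 0, so this is the minimum; S ≈ 669.8331.

669.8331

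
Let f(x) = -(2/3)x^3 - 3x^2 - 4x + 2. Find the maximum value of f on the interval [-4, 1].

38/3

f'(x) = -2x^2 - 6x - 4, which vanishes at x = -2 and x = -1.
Evaluating at the critical points and endpoints: f(-4) = 38/3, f(-2) = 10/3, f(-1) = 11/3, f(1) = -17/3.
The maximum over the interval is 38/3, attained at x = -4.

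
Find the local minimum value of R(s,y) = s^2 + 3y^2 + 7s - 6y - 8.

-93/4

∂R/∂s = 2s + 7 = 0 and ∂R/∂y = 6y - 6 = 0, so (s, y) = (-7/2, 1).
The Hessian has R_{ss} = 2, R_{yy} = 6, R_{sy} = 0, giving D = 12 > 0 with R_{ss} > 0, so the point is a local minimum.
R(-7/2, 1) = -93/4.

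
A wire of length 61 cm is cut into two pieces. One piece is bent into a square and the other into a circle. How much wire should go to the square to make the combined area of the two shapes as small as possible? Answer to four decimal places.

Let x be the length used for the square. Square side x/4; circle radius (61−x)/(2π).
A(x) = (x/4)² + π·((61−x)/(2π))² = x²/16 + (61−x)²/(4π) for 0 ≤ x ≤ 61. A'(x) = x/8 − (61−x)/(2π) = 0 gives x = 4·61/(π+4) ≈ 34.1660.
A'' = 1/8 + 1/(2π) > 0, so this gives the minimum combined area; x ≈ 34.1660 cm to the square.

34.1660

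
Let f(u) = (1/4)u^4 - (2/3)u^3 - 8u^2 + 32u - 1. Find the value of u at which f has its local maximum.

Critical points: f'(u) = u^3 - 2u^2 - 16u + 32 vanishes at u = -4, 2, 4.
Second-derivative test with f''(u) = 3u^2 - 4u - 16: f''(-4) = 48 > 0 ⇒ local minimum; f''(2) = -12 < 0 ⇒ local maximum; f''(4) = 16 > 0 ⇒ local minimum.
The local maximum is f(2) = 89/3.

2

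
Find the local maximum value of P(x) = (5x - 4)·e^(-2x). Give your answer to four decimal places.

0.1857

P'(x) = 5·e^(-2x) + (5x - 4)·(-2)·e^(-2x) = (-10x + 13)·e^(-2x). Since e^(-2x) > 0, the only critical point is x = 13/10.
P''(13/10) has the same sign as -10 < 0, so this is a local maximum.
P(13/10) = (5/2)·e^(-13/5) ≈ 0.1857.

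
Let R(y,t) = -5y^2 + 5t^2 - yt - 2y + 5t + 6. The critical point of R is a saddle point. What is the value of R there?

491/101

∂R/∂y = -10y - t - 2 = 0 and ∂R/∂t = -y + 10t + 5 = 0, so (y, t) = (-15/101, -52/101).
The Hessian has R_{yy} = -10, R_{tt} = 10, R_{yt} = -1, giving D = -101 < 0, so the point is a saddle point.
R(-15/101, -52/101) = 491/101.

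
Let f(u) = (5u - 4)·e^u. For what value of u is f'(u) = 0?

-1/5

By the product rule, f'(u) = (5u + 1)·e^u. Since e^u > 0, the only critical point is u = -1/5.
f''(-1/5) has the same sign as 5 > 0, so this is a local minimum.
f(-1/5) = (-5)·e^(-1/5) ≈ -4.0937.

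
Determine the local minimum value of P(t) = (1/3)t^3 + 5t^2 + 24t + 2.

-106/3

Critical points: P'(t) = t^2 + 10t + 24 vanishes at t = -6, -4.
P''(t) = 2t + 10. P''(-6) = -2 < 0 ⇒ local maximum; P''(-4) = 2 > 0 ⇒ local minimum.
So the local minimum value is P(-4) = -106/3.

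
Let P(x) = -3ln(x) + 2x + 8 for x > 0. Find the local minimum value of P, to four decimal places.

9.7836

P'(x) = -3/x + 2 = 0 gives x = 3/2.
P''(x) = 3/x², which is positive for x > 0, so this is a local minimum.
P(3/2) = -3·ln(3/2) + 3 + 8 ≈ 9.7836.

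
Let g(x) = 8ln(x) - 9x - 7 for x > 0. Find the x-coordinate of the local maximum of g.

g'(x) = 8/x − 9 = 0 gives x = 8/9.
g''(x) = -8/x², which is negative for x > 0, so this is a local maximum.
g(8/9) = 8·ln(8/9) - 8 - 7 ≈ -15.9423.

8/9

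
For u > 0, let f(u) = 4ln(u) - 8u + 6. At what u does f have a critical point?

1/2

f'(u) = 4/u − 8 = 0 gives u = 1/2.
f''(u) = -4/u², which is negative for u > 0, so this is a local maximum.
f(1/2) = 4·ln(1/2) - 4 + 6 ≈ -0.7726.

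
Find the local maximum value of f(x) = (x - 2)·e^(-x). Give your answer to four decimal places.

0.0498

By the product rule, f'(x) = (-x + 3)·e^(-x). Since e^(-x) > 0, the only critical point is x = 3.
f''(3) has the same sign as -1 < 0, so this is a local maximum.
f(3) = (1)·e^(-3) ≈ 0.0498.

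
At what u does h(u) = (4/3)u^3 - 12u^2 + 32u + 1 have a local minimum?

4

h'(u) = 4u^2 - 24u + 32 = 0 at u = 2, 4.
Since h''(u) = 8u - 24, we get h''(2) = -8 < 0 ⇒ local maximum; h''(4) = 8 > 0 ⇒ local minimum.
Thus h has its local minimum at u = 4, with value 67/3.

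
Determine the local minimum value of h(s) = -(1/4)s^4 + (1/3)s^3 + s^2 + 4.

4

Critical points: h'(s) = -s^3 + s^2 + 2s vanishes at s = -1, 0, 2.
h''(s) = -3s^2 + 2s + 2. h''(-1) = -3 < 0 ⇒ local maximum; h''(0) = 2 > 0 ⇒ local minimum; h''(2) = -6 < 0 ⇒ local maximum.
Thus h has its local minimum at s = 0, with value 4.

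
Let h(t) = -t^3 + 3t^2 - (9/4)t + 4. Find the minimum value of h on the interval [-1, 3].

h'(t) = -3t^2 + 6t - 9/4, which vanishes at t = 1/2 and t = 3/2.
Compare values at every candidate in [-1, 3]: h(-1) = 41/4,  h(1/2) = 7/2,  h(3/2) = 4,  h(3) = -11/4.
So the minimum is h(3) = -11/4.

-11/4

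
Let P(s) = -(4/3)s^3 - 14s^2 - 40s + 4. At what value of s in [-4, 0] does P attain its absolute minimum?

P'(s) = -4s^2 - 28s - 40, whose only zero in [-4, 0] is s = -2.
Compare values at every candidate in [-4, 0]: P(-4) = 76/3,  P(-2) = 116/3,  P(0) = 4.
The minimum over the interval is 4, attained at s = 0.

0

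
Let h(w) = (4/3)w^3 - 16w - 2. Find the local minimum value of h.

h'(w) = 4w^2 - 16. Setting h'(w) = 0 gives w ∈ {-2, 2}.
Since h''(w) = 8w, we get h''(-2) = -16 < 0 ⇒ local maximum; h''(2) = 16 > 0 ⇒ local minimum.
So the local minimum value is h(2) = -70/3.

-70/3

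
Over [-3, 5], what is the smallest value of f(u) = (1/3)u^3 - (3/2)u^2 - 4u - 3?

-65/3

f'(u) = u^2 - 3u - 4, which vanishes at u = -1 and u = 4.
Evaluating at the critical points and endpoints: f(-3) = -27/2; f(-1) = -5/6; f(4) = -65/3; f(5) = -113/6.
The minimum over the interval is -65/3, attained at u = 4.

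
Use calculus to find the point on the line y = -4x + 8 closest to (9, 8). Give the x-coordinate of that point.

Minimize D(x)^2 = (x - 9)^2 + (-4x)^2.
d/dx[D^2] = 2(x - 9) + 2·(-4)·(-4x) = 0 ⇒ x = 9/17.
Then y = 100/17 and the distance is √(1296/17) ≈ 8.7313.

9/17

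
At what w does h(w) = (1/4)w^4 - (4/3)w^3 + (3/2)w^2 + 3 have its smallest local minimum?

h'(w) = w^3 - 4w^2 + 3w. Setting h'(w) = 0 gives w ∈ {0, 1, 3}.
Second-derivative test with h''(w) = 3w^2 - 8w + 3: h''(0) = 3 > 0 ⇒ local minimum; h''(1) = -2 < 0 ⇒ local maximum; h''(3) = 6 > 0 ⇒ local minimum.
So the smallest local minimum value is h(3) = 3/4.

3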